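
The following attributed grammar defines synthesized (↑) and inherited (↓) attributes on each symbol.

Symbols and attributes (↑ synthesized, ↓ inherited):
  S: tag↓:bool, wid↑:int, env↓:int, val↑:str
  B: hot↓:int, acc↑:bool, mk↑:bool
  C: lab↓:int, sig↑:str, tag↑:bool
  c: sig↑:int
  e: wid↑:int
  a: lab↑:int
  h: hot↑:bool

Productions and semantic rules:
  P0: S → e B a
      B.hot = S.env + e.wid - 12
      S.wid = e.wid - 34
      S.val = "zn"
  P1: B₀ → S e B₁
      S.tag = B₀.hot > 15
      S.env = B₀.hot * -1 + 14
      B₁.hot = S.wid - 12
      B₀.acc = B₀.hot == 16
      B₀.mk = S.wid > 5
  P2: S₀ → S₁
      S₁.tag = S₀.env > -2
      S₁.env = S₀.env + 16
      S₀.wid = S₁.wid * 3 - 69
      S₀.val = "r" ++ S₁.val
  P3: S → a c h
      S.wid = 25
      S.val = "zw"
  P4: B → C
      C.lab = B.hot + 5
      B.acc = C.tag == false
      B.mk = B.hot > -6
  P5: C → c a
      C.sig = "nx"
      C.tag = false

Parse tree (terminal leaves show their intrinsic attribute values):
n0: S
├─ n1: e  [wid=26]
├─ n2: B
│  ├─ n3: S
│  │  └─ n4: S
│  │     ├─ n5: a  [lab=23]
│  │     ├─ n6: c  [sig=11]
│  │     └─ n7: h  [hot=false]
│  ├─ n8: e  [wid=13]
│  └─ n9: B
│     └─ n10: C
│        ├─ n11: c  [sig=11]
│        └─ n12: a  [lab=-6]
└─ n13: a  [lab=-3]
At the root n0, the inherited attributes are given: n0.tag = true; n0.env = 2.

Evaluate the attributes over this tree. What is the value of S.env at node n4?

1. n0.tag = true  [given at root]
2. n0.env = 2  [given at root]
3. n1.wid = 26  [terminal]
4. n2.hot = 16  [S.env + e.wid - 12]
5. n3.tag = true  [B₀.hot > 15]
6. n3.env = -2  [B₀.hot * -1 + 14]
7. n4.tag = false  [S₀.env > -2]
8. n4.env = 14  [S₀.env + 16]
9. n5.lab = 23  [terminal]
10. n6.sig = 11  [terminal]
11. n7.hot = false  [terminal]
12. n4.wid = 25  [25]
13. n4.val = "zw"  ["zw"]
14. n3.wid = 6  [S₁.wid * 3 - 69]
15. n3.val = "rzw"  ["r" ++ S₁.val]
16. n8.wid = 13  [terminal]
17. n9.hot = -6  [S.wid - 12]
18. n10.lab = -1  [B.hot + 5]
19. n11.sig = 11  [terminal]
20. n12.lab = -6  [terminal]
21. n10.sig = "nx"  ["nx"]
22. n10.tag = false  [false]
23. n9.acc = true  [C.tag == false]
24. n9.mk = false  [B.hot > -6]
25. n2.acc = true  [B₀.hot == 16]
26. n2.mk = true  [S.wid > 5]
27. n13.lab = -3  [terminal]
28. n0.wid = -8  [e.wid - 34]
29. n0.val = "zn"  ["zn"]

14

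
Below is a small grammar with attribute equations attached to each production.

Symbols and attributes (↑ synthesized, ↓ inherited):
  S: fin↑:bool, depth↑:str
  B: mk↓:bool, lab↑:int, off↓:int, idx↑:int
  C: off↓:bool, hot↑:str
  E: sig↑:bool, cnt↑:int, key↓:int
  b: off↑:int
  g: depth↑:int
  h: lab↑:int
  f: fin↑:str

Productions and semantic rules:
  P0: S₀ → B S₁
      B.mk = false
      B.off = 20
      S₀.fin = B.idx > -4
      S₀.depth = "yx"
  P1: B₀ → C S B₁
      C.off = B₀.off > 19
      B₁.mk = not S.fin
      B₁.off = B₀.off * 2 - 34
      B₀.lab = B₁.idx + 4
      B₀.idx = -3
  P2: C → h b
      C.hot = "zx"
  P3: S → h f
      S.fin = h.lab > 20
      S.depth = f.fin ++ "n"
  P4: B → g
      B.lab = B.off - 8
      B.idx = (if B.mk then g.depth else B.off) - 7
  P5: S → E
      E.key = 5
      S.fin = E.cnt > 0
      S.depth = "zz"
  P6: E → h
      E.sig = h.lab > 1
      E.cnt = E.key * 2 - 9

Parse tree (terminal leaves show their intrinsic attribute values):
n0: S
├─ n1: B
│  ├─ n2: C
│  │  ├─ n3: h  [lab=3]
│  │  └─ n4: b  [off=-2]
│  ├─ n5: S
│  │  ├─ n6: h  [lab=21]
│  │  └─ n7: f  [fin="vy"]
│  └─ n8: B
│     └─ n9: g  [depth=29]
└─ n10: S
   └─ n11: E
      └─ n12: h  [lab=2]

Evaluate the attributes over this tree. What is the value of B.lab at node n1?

3

1. n1.mk = false  [false]
2. n1.off = 20  [20]
3. n2.off = true  [B₀.off > 19]
4. n3.lab = 3  [terminal]
5. n4.off = -2  [terminal]
6. n2.hot = "zx"  ["zx"]
7. n6.lab = 21  [terminal]
8. n7.fin = "vy"  [terminal]
9. n5.fin = true  [h.lab > 20]
10. n5.depth = "vyn"  [f.fin ++ "n"]
11. n8.mk = false  [not S.fin]
12. n8.off = 6  [B₀.off * 2 - 34]
13. n9.depth = 29  [terminal]
14. n8.lab = -2  [B.off - 8]
15. n8.idx = -1  [(if B.mk then g.depth else B.off) - 7]
16. n1.lab = 3  [B₁.idx + 4]
17. n1.idx = -3  [-3]
18. n11.key = 5  [5]
19. n12.lab = 2  [terminal]
20. n11.sig = true  [h.lab > 1]
21. n11.cnt = 1  [E.key * 2 - 9]
22. n10.fin = true  [E.cnt > 0]
23. n10.depth = "zz"  ["zz"]
24. n0.fin = true  [B.idx > -4]
25. n0.depth = "yx"  ["yx"]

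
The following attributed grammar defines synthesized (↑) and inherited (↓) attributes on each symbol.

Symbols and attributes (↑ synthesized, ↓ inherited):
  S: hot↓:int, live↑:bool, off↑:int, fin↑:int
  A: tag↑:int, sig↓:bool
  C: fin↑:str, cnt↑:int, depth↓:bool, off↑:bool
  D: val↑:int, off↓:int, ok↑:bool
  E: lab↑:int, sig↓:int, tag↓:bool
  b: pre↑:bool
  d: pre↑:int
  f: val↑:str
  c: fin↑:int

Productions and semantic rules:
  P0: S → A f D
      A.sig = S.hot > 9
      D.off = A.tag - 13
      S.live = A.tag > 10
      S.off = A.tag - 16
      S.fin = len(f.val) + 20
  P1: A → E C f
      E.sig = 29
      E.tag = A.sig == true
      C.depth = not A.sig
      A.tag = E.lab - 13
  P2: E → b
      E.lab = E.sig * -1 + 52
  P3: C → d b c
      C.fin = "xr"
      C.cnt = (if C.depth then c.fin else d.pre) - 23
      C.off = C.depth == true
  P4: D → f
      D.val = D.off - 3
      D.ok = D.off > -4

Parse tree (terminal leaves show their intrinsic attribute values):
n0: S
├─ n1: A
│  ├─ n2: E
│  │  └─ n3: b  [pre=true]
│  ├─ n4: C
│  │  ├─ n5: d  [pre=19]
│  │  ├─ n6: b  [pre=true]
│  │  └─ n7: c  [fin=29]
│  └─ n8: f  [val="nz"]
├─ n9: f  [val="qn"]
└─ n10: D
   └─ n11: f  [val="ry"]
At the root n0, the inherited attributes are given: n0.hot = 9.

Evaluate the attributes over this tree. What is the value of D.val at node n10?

-6

1. n0.hot = 9  [given at root]
2. n1.sig = false  [S.hot > 9]
3. n2.sig = 29  [29]
4. n2.tag = false  [A.sig == true]
5. n3.pre = true  [terminal]
6. n2.lab = 23  [E.sig * -1 + 52]
7. n4.depth = true  [not A.sig]
8. n5.pre = 19  [terminal]
9. n6.pre = true  [terminal]
10. n7.fin = 29  [terminal]
11. n4.fin = "xr"  ["xr"]
12. n4.cnt = 6  [(if C.depth then c.fin else d.pre) - 23]
13. n4.off = true  [C.depth == true]
14. n8.val = "nz"  [terminal]
15. n1.tag = 10  [E.lab - 13]
16. n9.val = "qn"  [terminal]
17. n10.off = -3  [A.tag - 13]
18. n11.val = "ry"  [terminal]
19. n10.val = -6  [D.off - 3]
20. n10.ok = true  [D.off > -4]
21. n0.live = false  [A.tag > 10]
22. n0.off = -6  [A.tag - 16]
23. n0.fin = 22  [len(f.val) + 20]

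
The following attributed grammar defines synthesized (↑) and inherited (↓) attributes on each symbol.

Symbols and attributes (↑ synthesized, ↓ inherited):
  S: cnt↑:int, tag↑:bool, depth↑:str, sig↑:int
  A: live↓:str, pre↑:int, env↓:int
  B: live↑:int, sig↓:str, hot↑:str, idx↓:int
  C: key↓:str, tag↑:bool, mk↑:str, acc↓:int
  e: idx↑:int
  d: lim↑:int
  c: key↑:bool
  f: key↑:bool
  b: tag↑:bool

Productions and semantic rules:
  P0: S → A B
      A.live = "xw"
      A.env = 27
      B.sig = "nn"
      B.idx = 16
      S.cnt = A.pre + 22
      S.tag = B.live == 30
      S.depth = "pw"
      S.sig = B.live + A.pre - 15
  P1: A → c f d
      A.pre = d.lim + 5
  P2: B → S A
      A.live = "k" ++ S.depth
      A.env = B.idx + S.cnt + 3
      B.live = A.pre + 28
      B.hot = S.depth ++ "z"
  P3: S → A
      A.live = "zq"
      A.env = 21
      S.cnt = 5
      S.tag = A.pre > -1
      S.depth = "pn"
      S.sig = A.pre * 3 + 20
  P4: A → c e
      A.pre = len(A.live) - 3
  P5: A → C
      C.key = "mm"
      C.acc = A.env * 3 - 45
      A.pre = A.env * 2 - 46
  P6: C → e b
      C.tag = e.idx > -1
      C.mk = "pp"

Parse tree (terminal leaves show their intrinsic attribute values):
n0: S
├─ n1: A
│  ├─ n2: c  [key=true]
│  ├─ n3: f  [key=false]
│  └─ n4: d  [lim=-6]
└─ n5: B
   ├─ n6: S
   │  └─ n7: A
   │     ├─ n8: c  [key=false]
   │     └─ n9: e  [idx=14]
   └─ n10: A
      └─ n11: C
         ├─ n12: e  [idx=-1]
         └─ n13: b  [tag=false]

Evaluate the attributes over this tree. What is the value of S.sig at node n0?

14

1. n1.live = "xw"  ["xw"]
2. n1.env = 27  [27]
3. n2.key = true  [terminal]
4. n3.key = false  [terminal]
5. n4.lim = -6  [terminal]
6. n1.pre = -1  [d.lim + 5]
7. n5.sig = "nn"  ["nn"]
8. n5.idx = 16  [16]
9. n7.live = "zq"  ["zq"]
10. n7.env = 21  [21]
11. n8.key = false  [terminal]
12. n9.idx = 14  [terminal]
13. n7.pre = -1  [len(A.live) - 3]
14. n6.cnt = 5  [5]
15. n6.tag = false  [A.pre > -1]
16. n6.depth = "pn"  ["pn"]
17. n6.sig = 17  [A.pre * 3 + 20]
18. n10.live = "kpn"  ["k" ++ S.depth]
19. n10.env = 24  [B.idx + S.cnt + 3]
20. n11.key = "mm"  ["mm"]
21. n11.acc = 27  [A.env * 3 - 45]
22. n12.idx = -1  [terminal]
23. n13.tag = false  [terminal]
24. n11.tag = false  [e.idx > -1]
25. n11.mk = "pp"  ["pp"]
26. n10.pre = 2  [A.env * 2 - 46]
27. n5.live = 30  [A.pre + 28]
28. n5.hot = "pnz"  [S.depth ++ "z"]
29. n0.cnt = 21  [A.pre + 22]
30. n0.tag = true  [B.live == 30]
31. n0.depth = "pw"  ["pw"]
32. n0.sig = 14  [B.live + A.pre - 15]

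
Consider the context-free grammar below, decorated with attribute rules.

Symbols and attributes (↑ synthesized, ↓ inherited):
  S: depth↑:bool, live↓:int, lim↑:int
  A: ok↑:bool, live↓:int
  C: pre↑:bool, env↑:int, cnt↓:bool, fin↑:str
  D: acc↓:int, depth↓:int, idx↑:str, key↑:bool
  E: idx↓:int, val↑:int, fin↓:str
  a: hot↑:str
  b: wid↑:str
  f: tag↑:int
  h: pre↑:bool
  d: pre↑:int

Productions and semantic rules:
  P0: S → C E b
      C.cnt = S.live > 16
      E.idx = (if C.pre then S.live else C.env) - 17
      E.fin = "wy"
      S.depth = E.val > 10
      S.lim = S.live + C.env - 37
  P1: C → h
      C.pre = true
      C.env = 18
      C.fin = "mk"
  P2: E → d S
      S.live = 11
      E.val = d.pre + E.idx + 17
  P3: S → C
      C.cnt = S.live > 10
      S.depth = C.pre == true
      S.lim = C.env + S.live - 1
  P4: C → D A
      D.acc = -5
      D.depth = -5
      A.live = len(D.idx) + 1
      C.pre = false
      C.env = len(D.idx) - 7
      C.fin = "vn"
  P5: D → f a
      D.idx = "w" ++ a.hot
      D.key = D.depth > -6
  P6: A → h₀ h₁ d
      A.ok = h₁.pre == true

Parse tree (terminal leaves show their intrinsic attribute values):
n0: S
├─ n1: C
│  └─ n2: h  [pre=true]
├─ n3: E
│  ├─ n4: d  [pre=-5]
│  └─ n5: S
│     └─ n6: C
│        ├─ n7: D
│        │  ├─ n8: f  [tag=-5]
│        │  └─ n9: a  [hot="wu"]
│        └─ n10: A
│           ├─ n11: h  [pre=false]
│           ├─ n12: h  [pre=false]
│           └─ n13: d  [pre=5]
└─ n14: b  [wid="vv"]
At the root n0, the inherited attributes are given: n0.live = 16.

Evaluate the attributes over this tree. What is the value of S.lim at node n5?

6

1. n0.live = 16  [given at root]
2. n1.cnt = false  [S.live > 16]
3. n2.pre = true  [terminal]
4. n1.pre = true  [true]
5. n1.env = 18  [18]
6. n1.fin = "mk"  ["mk"]
7. n3.idx = -1  [(if C.pre then S.live else C.env) - 17]
8. n3.fin = "wy"  ["wy"]
9. n4.pre = -5  [terminal]
10. n5.live = 11  [11]
11. n6.cnt = true  [S.live > 10]
12. n7.acc = -5  [-5]
13. n7.depth = -5  [-5]
14. n8.tag = -5  [terminal]
15. n9.hot = "wu"  [terminal]
16. n7.idx = "wwu"  ["w" ++ a.hot]
17. n7.key = true  [D.depth > -6]
18. n10.live = 4  [len(D.idx) + 1]
19. n11.pre = false  [terminal]
20. n12.pre = false  [terminal]
21. n13.pre = 5  [terminal]
22. n10.ok = false  [h₁.pre == true]
23. n6.pre = false  [false]
24. n6.env = -4  [len(D.idx) - 7]
25. n6.fin = "vn"  ["vn"]
26. n5.depth = false  [C.pre == true]
27. n5.lim = 6  [C.env + S.live - 1]
28. n3.val = 11  [d.pre + E.idx + 17]
29. n14.wid = "vv"  [terminal]
30. n0.depth = true  [E.val > 10]
31. n0.lim = -3  [S.live + C.env - 37]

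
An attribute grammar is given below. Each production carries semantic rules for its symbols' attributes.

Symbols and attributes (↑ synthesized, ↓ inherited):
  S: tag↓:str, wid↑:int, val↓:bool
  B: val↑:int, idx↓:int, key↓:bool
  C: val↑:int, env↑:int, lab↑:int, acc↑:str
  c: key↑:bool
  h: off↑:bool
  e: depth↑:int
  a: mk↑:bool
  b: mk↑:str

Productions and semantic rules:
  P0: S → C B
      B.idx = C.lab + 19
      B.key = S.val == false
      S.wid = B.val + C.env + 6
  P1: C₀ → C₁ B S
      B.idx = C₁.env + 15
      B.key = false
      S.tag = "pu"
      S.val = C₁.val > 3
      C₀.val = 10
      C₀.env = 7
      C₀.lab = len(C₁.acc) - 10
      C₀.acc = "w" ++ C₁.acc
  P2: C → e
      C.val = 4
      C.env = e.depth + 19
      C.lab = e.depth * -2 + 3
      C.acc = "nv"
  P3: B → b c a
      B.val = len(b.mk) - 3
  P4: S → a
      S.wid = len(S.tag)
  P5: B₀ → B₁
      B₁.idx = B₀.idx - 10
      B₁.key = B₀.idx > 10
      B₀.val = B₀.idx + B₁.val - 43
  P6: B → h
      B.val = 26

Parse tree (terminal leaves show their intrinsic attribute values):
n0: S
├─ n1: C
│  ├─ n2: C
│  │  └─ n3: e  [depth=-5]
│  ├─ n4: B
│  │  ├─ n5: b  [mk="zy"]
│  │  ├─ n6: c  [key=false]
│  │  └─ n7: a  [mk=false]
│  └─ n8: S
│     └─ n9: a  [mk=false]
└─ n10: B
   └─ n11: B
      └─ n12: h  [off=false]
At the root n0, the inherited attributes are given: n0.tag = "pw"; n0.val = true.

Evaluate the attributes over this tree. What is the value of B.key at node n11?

true

1. n0.tag = "pw"  [given at root]
2. n0.val = true  [given at root]
3. n3.depth = -5  [terminal]
4. n2.val = 4  [4]
5. n2.env = 14  [e.depth + 19]
6. n2.lab = 13  [e.depth * -2 + 3]
7. n2.acc = "nv"  ["nv"]
8. n4.idx = 29  [C₁.env + 15]
9. n4.key = false  [false]
10. n5.mk = "zy"  [terminal]
11. n6.key = false  [terminal]
12. n7.mk = false  [terminal]
13. n4.val = -1  [len(b.mk) - 3]
14. n8.tag = "pu"  ["pu"]
15. n8.val = true  [C₁.val > 3]
16. n9.mk = false  [terminal]
17. n8.wid = 2  [len(S.tag)]
18. n1.val = 10  [10]
19. n1.env = 7  [7]
20. n1.lab = -8  [len(C₁.acc) - 10]
21. n1.acc = "wnv"  ["w" ++ C₁.acc]
22. n10.idx = 11  [C.lab + 19]
23. n10.key = false  [S.val == false]
24. n11.idx = 1  [B₀.idx - 10]
25. n11.key = true  [B₀.idx > 10]
26. n12.off = false  [terminal]
27. n11.val = 26  [26]
28. n10.val = -6  [B₀.idx + B₁.val - 43]
29. n0.wid = 7  [B.val + C.env + 6]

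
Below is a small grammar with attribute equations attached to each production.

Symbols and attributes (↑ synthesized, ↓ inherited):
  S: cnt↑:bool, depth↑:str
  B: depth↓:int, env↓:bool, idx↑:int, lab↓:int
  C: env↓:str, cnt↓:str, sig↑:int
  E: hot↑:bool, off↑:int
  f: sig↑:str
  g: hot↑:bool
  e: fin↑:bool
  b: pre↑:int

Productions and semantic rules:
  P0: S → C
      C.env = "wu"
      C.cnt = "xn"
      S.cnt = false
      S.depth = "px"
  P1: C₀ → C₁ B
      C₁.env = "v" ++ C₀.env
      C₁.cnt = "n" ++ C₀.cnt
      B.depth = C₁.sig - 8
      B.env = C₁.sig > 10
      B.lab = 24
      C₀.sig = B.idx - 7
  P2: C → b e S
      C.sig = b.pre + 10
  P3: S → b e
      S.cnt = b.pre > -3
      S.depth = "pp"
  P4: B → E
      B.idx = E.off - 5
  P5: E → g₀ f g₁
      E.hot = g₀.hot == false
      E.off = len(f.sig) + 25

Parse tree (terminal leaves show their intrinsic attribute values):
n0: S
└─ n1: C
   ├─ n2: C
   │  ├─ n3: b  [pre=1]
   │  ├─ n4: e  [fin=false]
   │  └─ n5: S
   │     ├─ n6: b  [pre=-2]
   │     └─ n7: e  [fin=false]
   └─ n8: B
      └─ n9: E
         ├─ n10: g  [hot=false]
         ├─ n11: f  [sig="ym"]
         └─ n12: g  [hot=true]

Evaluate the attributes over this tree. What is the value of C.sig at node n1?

1. n1.env = "wu"  ["wu"]
2. n1.cnt = "xn"  ["xn"]
3. n2.env = "vwu"  ["v" ++ C₀.env]
4. n2.cnt = "nxn"  ["n" ++ C₀.cnt]
5. n3.pre = 1  [terminal]
6. n4.fin = false  [terminal]
7. n6.pre = -2  [terminal]
8. n7.fin = false  [terminal]
9. n5.cnt = true  [b.pre > -3]
10. n5.depth = "pp"  ["pp"]
11. n2.sig = 11  [b.pre + 10]
12. n8.depth = 3  [C₁.sig - 8]
13. n8.env = true  [C₁.sig > 10]
14. n8.lab = 24  [24]
15. n10.hot = false  [terminal]
16. n11.sig = "ym"  [terminal]
17. n12.hot = true  [terminal]
18. n9.hot = true  [g₀.hot == false]
19. n9.off = 27  [len(f.sig) + 25]
20. n8.idx = 22  [E.off - 5]
21. n1.sig = 15  [B.idx - 7]
22. n0.cnt = false  [false]
23. n0.depth = "px"  ["px"]

15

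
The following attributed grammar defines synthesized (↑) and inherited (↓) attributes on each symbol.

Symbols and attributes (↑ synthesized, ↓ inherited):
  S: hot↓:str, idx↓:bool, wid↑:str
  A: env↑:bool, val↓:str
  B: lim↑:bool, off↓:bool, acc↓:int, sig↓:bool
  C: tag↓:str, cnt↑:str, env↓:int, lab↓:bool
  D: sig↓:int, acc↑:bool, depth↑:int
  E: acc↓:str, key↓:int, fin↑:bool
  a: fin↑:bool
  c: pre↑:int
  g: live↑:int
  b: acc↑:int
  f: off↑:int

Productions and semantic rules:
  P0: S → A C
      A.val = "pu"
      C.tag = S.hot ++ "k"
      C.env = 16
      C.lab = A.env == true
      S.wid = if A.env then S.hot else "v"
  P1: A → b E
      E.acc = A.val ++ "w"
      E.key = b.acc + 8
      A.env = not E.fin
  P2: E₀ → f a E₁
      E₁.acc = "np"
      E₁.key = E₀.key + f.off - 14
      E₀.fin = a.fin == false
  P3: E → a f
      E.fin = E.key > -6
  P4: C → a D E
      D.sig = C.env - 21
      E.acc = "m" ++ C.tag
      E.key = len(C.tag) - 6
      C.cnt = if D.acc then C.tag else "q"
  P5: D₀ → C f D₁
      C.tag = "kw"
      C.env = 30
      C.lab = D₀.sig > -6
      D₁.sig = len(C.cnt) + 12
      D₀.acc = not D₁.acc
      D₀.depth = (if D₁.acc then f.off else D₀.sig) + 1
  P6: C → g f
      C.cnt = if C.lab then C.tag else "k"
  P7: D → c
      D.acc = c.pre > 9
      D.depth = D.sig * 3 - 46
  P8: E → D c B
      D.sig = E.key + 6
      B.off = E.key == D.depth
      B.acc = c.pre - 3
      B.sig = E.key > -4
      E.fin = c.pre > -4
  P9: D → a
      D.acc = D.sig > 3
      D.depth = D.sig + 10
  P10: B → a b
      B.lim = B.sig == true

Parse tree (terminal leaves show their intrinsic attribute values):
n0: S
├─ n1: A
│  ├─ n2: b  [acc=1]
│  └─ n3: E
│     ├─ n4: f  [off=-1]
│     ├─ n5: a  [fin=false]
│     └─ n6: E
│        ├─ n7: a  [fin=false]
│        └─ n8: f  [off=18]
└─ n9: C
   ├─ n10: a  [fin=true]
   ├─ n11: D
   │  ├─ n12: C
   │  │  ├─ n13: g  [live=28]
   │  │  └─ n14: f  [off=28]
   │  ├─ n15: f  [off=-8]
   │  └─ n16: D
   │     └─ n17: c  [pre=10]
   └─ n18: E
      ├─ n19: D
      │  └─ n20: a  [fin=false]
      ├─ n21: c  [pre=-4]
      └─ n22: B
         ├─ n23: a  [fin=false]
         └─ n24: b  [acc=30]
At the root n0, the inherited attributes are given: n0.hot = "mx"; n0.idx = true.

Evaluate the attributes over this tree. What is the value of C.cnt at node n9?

"q"

1. n0.hot = "mx"  [given at root]
2. n0.idx = true  [given at root]
3. n1.val = "pu"  ["pu"]
4. n2.acc = 1  [terminal]
5. n3.acc = "puw"  [A.val ++ "w"]
6. n3.key = 9  [b.acc + 8]
7. n4.off = -1  [terminal]
8. n5.fin = false  [terminal]
9. n6.acc = "np"  ["np"]
10. n6.key = -6  [E₀.key + f.off - 14]
11. n7.fin = false  [terminal]
12. n8.off = 18  [terminal]
13. n6.fin = false  [E.key > -6]
14. n3.fin = true  [a.fin == false]
15. n1.env = false  [not E.fin]
16. n9.tag = "mxk"  [S.hot ++ "k"]
17. n9.env = 16  [16]
18. n9.lab = false  [A.env == true]
19. n10.fin = true  [terminal]
20. n11.sig = -5  [C.env - 21]
21. n12.tag = "kw"  ["kw"]
22. n12.env = 30  [30]
23. n12.lab = true  [D₀.sig > -6]
24. n13.live = 28  [terminal]
25. n14.off = 28  [terminal]
26. n12.cnt = "kw"  [if C.lab then C.tag else "k"]
27. n15.off = -8  [terminal]
28. n16.sig = 14  [len(C.cnt) + 12]
29. n17.pre = 10  [terminal]
30. n16.acc = true  [c.pre > 9]
31. n16.depth = -4  [D.sig * 3 - 46]
32. n11.acc = false  [not D₁.acc]
33. n11.depth = -7  [(if D₁.acc then f.off else D₀.sig) + 1]
34. n18.acc = "mmxk"  ["m" ++ C.tag]
35. n18.key = -3  [len(C.tag) - 6]
36. n19.sig = 3  [E.key + 6]
37. n20.fin = false  [terminal]
38. n19.acc = false  [D.sig > 3]
39. n19.depth = 13  [D.sig + 10]
40. n21.pre = -4  [terminal]
41. n22.off = false  [E.key == D.depth]
42. n22.acc = -7  [c.pre - 3]
43. n22.sig = true  [E.key > -4]
44. n23.fin = false  [terminal]
45. n24.acc = 30  [terminal]
46. n22.lim = true  [B.sig == true]
47. n18.fin = false  [c.pre > -4]
48. n9.cnt = "q"  [if D.acc then C.tag else "q"]
49. n0.wid = "v"  [if A.env then S.hot else "v"]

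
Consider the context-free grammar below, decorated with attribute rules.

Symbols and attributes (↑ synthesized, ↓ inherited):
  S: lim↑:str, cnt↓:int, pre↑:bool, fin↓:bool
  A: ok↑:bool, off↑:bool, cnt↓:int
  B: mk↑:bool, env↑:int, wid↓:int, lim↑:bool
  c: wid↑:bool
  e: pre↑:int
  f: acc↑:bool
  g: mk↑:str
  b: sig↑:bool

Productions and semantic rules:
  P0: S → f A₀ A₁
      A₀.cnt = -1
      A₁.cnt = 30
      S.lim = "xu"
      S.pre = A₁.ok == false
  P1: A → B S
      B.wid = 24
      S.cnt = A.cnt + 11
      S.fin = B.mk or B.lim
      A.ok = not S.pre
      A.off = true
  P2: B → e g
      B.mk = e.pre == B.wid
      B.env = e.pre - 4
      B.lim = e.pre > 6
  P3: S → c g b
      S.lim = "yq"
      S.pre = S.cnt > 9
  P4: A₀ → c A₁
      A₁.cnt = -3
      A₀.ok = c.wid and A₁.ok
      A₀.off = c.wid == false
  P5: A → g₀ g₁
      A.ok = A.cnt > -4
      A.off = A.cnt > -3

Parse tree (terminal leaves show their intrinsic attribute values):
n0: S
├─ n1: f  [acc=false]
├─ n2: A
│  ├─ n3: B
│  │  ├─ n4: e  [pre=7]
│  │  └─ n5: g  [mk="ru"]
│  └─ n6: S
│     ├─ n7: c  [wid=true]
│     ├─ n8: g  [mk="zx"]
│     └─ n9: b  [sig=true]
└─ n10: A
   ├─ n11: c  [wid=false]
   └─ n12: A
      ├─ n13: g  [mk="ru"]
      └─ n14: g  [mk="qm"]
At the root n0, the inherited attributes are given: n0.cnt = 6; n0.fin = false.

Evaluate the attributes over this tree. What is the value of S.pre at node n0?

1. n0.cnt = 6  [given at root]
2. n0.fin = false  [given at root]
3. n1.acc = false  [terminal]
4. n2.cnt = -1  [-1]
5. n3.wid = 24  [24]
6. n4.pre = 7  [terminal]
7. n5.mk = "ru"  [terminal]
8. n3.mk = false  [e.pre == B.wid]
9. n3.env = 3  [e.pre - 4]
10. n3.lim = true  [e.pre > 6]
11. n6.cnt = 10  [A.cnt + 11]
12. n6.fin = true  [B.mk or B.lim]
13. n7.wid = true  [terminal]
14. n8.mk = "zx"  [terminal]
15. n9.sig = true  [terminal]
16. n6.lim = "yq"  ["yq"]
17. n6.pre = true  [S.cnt > 9]
18. n2.ok = false  [not S.pre]
19. n2.off = true  [true]
20. n10.cnt = 30  [30]
21. n11.wid = false  [terminal]
22. n12.cnt = -3  [-3]
23. n13.mk = "ru"  [terminal]
24. n14.mk = "qm"  [terminal]
25. n12.ok = true  [A.cnt > -4]
26. n12.off = false  [A.cnt > -3]
27. n10.ok = false  [c.wid and A₁.ok]
28. n10.off = true  [c.wid == false]
29. n0.lim = "xu"  ["xu"]
30. n0.pre = true  [A₁.ok == false]

true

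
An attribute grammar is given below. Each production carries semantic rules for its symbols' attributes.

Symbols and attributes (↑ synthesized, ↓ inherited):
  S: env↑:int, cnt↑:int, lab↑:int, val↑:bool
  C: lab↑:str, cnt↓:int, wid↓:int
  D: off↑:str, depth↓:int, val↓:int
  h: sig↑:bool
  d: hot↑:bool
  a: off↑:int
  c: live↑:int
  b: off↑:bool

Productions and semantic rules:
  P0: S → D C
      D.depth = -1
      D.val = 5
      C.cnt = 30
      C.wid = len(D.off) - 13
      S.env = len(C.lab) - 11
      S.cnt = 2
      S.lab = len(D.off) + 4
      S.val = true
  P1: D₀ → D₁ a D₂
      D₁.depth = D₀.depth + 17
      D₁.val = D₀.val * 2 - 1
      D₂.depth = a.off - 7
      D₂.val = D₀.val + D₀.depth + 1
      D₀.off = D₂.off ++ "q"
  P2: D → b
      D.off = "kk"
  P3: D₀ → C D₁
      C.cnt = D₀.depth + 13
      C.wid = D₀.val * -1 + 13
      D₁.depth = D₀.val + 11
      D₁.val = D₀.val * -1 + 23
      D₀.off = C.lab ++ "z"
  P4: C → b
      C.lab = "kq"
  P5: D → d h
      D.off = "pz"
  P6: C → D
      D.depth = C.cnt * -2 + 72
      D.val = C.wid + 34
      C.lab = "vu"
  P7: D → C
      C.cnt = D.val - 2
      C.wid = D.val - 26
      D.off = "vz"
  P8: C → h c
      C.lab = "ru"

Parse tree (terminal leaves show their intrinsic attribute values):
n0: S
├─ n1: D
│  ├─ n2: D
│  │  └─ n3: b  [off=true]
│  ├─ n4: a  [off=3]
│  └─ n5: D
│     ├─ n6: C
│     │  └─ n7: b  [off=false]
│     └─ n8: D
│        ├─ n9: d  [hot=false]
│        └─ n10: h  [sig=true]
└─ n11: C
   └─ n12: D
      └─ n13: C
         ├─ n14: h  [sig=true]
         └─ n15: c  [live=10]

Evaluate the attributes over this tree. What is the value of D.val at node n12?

25

1. n1.depth = -1  [-1]
2. n1.val = 5  [5]
3. n2.depth = 16  [D₀.depth + 17]
4. n2.val = 9  [D₀.val * 2 - 1]
5. n3.off = true  [terminal]
6. n2.off = "kk"  ["kk"]
7. n4.off = 3  [terminal]
8. n5.depth = -4  [a.off - 7]
9. n5.val = 5  [D₀.val + D₀.depth + 1]
10. n6.cnt = 9  [D₀.depth + 13]
11. n6.wid = 8  [D₀.val * -1 + 13]
12. n7.off = false  [terminal]
13. n6.lab = "kq"  ["kq"]
14. n8.depth = 16  [D₀.val + 11]
15. n8.val = 18  [D₀.val * -1 + 23]
16. n9.hot = false  [terminal]
17. n10.sig = true  [terminal]
18. n8.off = "pz"  ["pz"]
19. n5.off = "kqz"  [C.lab ++ "z"]
20. n1.off = "kqzq"  [D₂.off ++ "q"]
21. n11.cnt = 30  [30]
22. n11.wid = -9  [len(D.off) - 13]
23. n12.depth = 12  [C.cnt * -2 + 72]
24. n12.val = 25  [C.wid + 34]
25. n13.cnt = 23  [D.val - 2]
26. n13.wid = -1  [D.val - 26]
27. n14.sig = true  [terminal]
28. n15.live = 10  [terminal]
29. n13.lab = "ru"  ["ru"]
30. n12.off = "vz"  ["vz"]
31. n11.lab = "vu"  ["vu"]
32. n0.env = -9  [len(C.lab) - 11]
33. n0.cnt = 2  [2]
34. n0.lab = 8  [len(D.off) + 4]
35. n0.val = true  [true]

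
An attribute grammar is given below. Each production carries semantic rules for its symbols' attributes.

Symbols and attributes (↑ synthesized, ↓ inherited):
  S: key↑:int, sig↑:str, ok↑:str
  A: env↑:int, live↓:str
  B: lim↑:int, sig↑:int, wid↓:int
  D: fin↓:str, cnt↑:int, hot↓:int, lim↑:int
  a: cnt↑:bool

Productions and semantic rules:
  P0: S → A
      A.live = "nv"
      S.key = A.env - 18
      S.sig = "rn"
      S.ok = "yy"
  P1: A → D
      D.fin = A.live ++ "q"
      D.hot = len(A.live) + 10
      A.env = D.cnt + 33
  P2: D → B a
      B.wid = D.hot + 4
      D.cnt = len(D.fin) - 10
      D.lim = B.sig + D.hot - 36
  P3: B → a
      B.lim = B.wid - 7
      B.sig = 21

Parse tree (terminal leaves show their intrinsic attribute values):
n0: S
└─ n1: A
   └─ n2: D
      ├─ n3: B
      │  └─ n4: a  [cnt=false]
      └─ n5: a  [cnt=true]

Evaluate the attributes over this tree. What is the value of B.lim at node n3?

9

1. n1.live = "nv"  ["nv"]
2. n2.fin = "nvq"  [A.live ++ "q"]
3. n2.hot = 12  [len(A.live) + 10]
4. n3.wid = 16  [D.hot + 4]
5. n4.cnt = false  [terminal]
6. n3.lim = 9  [B.wid - 7]
7. n3.sig = 21  [21]
8. n5.cnt = true  [terminal]
9. n2.cnt = -7  [len(D.fin) - 10]
10. n2.lim = -3  [B.sig + D.hot - 36]
11. n1.env = 26  [D.cnt + 33]
12. n0.key = 8  [A.env - 18]
13. n0.sig = "rn"  ["rn"]
14. n0.ok = "yy"  ["yy"]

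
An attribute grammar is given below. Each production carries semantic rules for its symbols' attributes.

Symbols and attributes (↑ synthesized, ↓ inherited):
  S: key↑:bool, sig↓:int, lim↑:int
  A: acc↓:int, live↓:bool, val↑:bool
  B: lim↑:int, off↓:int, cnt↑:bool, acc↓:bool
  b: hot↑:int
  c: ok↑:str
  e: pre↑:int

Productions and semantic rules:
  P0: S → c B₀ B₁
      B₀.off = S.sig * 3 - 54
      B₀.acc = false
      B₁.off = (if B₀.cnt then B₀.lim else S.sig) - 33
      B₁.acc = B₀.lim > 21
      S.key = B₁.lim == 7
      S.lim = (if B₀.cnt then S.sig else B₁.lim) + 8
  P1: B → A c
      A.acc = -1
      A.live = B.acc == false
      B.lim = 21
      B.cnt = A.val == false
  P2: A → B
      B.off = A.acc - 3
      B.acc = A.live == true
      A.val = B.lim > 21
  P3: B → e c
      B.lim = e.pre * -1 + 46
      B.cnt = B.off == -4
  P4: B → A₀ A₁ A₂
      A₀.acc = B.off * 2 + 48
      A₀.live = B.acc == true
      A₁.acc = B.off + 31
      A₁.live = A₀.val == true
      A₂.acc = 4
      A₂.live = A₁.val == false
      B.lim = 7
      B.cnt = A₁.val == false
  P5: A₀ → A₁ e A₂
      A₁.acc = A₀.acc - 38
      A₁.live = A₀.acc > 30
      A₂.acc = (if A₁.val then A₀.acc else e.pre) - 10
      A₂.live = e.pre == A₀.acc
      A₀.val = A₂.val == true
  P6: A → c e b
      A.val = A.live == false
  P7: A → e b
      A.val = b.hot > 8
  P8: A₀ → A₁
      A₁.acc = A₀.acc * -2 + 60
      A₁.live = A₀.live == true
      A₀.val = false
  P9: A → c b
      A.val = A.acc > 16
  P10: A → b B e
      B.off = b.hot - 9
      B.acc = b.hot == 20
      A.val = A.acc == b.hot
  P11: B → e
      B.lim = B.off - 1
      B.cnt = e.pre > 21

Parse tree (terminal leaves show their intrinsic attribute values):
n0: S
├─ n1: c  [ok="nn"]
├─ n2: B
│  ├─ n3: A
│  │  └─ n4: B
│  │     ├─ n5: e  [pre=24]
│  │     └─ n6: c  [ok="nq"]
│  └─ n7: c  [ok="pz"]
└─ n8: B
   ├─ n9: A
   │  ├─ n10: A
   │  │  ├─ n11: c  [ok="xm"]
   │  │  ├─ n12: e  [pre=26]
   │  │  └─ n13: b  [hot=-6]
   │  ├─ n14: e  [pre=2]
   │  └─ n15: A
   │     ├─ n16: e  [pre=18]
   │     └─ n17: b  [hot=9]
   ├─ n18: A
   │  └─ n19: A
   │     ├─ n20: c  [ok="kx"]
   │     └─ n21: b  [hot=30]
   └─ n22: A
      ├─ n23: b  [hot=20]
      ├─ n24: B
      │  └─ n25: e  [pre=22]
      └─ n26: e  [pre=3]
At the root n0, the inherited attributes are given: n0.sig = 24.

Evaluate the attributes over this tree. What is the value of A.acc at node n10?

1. n0.sig = 24  [given at root]
2. n1.ok = "nn"  [terminal]
3. n2.off = 18  [S.sig * 3 - 54]
4. n2.acc = false  [false]
5. n3.acc = -1  [-1]
6. n3.live = true  [B.acc == false]
7. n4.off = -4  [A.acc - 3]
8. n4.acc = true  [A.live == true]
9. n5.pre = 24  [terminal]
10. n6.ok = "nq"  [terminal]
11. n4.lim = 22  [e.pre * -1 + 46]
12. n4.cnt = true  [B.off == -4]
13. n3.val = true  [B.lim > 21]
14. n7.ok = "pz"  [terminal]
15. n2.lim = 21  [21]
16. n2.cnt = false  [A.val == false]
17. n8.off = -9  [(if B₀.cnt then B₀.lim else S.sig) - 33]
18. n8.acc = false  [B₀.lim > 21]
19. n9.acc = 30  [B.off * 2 + 48]
20. n9.live = false  [B.acc == true]
21. n10.acc = -8  [A₀.acc - 38]
22. n10.live = false  [A₀.acc > 30]
23. n11.ok = "xm"  [terminal]
24. n12.pre = 26  [terminal]
25. n13.hot = -6  [terminal]
26. n10.val = true  [A.live == false]
27. n14.pre = 2  [terminal]
28. n15.acc = 20  [(if A₁.val then A₀.acc else e.pre) - 10]
29. n15.live = false  [e.pre == A₀.acc]
30. n16.pre = 18  [terminal]
31. n17.hot = 9  [terminal]
32. n15.val = true  [b.hot > 8]
33. n9.val = true  [A₂.val == true]
34. n18.acc = 22  [B.off + 31]
35. n18.live = true  [A₀.val == true]
36. n19.acc = 16  [A₀.acc * -2 + 60]
37. n19.live = true  [A₀.live == true]
38. n20.ok = "kx"  [terminal]
39. n21.hot = 30  [terminal]
40. n19.val = false  [A.acc > 16]
41. n18.val = false  [false]
42. n22.acc = 4  [4]
43. n22.live = true  [A₁.val == false]
44. n23.hot = 20  [terminal]
45. n24.off = 11  [b.hot - 9]
46. n24.acc = true  [b.hot == 20]
47. n25.pre = 22  [terminal]
48. n24.lim = 10  [B.off - 1]
49. n24.cnt = true  [e.pre > 21]
50. n26.pre = 3  [terminal]
51. n22.val = false  [A.acc == b.hot]
52. n8.lim = 7  [7]
53. n8.cnt = true  [A₁.val == false]
54. n0.key = true  [B₁.lim == 7]
55. n0.lim = 15  [(if B₀.cnt then S.sig else B₁.lim) + 8]

-8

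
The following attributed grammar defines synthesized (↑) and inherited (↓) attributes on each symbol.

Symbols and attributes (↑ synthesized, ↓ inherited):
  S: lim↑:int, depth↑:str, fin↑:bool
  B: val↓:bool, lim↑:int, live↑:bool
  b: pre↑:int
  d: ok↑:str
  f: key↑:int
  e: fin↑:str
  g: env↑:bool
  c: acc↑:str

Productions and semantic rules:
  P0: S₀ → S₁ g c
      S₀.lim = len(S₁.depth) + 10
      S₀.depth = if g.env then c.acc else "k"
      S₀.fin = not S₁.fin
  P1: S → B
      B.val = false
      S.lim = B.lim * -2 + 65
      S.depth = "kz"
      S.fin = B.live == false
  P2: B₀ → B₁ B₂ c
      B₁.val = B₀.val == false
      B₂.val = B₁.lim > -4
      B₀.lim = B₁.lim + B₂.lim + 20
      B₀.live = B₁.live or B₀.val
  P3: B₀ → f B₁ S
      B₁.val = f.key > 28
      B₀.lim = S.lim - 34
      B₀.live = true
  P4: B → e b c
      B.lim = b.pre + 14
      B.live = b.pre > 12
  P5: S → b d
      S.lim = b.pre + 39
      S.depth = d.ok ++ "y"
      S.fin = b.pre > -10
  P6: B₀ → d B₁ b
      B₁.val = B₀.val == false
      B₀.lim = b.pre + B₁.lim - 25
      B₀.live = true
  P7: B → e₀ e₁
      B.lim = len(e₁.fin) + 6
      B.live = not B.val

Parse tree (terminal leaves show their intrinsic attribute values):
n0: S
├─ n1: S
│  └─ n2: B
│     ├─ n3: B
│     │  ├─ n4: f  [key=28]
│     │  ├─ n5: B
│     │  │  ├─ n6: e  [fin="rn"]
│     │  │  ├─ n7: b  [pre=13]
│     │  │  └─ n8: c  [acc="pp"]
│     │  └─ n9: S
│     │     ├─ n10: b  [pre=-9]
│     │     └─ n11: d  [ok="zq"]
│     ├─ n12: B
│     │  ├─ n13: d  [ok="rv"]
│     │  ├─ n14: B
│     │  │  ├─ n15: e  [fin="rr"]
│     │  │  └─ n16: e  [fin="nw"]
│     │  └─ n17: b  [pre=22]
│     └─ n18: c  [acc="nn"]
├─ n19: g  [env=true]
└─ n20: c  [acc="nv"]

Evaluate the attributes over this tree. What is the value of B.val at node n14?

1. n2.val = false  [false]
2. n3.val = true  [B₀.val == false]
3. n4.key = 28  [terminal]
4. n5.val = false  [f.key > 28]
5. n6.fin = "rn"  [terminal]
6. n7.pre = 13  [terminal]
7. n8.acc = "pp"  [terminal]
8. n5.lim = 27  [b.pre + 14]
9. n5.live = true  [b.pre > 12]
10. n10.pre = -9  [terminal]
11. n11.ok = "zq"  [terminal]
12. n9.lim = 30  [b.pre + 39]
13. n9.depth = "zqy"  [d.ok ++ "y"]
14. n9.fin = true  [b.pre > -10]
15. n3.lim = -4  [S.lim - 34]
16. n3.live = true  [true]
17. n12.val = false  [B₁.lim > -4]
18. n13.ok = "rv"  [terminal]
19. n14.val = true  [B₀.val == false]
20. n15.fin = "rr"  [terminal]
21. n16.fin = "nw"  [terminal]
22. n14.lim = 8  [len(e₁.fin) + 6]
23. n14.live = false  [not B.val]
24. n17.pre = 22  [terminal]
25. n12.lim = 5  [b.pre + B₁.lim - 25]
26. n12.live = true  [true]
27. n18.acc = "nn"  [terminal]
28. n2.lim = 21  [B₁.lim + B₂.lim + 20]
29. n2.live = true  [B₁.live or B₀.val]
30. n1.lim = 23  [B.lim * -2 + 65]
31. n1.depth = "kz"  ["kz"]
32. n1.fin = false  [B.live == false]
33. n19.env = true  [terminal]
34. n20.acc = "nv"  [terminal]
35. n0.lim = 12  [len(S₁.depth) + 10]
36. n0.depth = "nv"  [if g.env then c.acc else "k"]
37. n0.fin = true  [not S₁.fin]

true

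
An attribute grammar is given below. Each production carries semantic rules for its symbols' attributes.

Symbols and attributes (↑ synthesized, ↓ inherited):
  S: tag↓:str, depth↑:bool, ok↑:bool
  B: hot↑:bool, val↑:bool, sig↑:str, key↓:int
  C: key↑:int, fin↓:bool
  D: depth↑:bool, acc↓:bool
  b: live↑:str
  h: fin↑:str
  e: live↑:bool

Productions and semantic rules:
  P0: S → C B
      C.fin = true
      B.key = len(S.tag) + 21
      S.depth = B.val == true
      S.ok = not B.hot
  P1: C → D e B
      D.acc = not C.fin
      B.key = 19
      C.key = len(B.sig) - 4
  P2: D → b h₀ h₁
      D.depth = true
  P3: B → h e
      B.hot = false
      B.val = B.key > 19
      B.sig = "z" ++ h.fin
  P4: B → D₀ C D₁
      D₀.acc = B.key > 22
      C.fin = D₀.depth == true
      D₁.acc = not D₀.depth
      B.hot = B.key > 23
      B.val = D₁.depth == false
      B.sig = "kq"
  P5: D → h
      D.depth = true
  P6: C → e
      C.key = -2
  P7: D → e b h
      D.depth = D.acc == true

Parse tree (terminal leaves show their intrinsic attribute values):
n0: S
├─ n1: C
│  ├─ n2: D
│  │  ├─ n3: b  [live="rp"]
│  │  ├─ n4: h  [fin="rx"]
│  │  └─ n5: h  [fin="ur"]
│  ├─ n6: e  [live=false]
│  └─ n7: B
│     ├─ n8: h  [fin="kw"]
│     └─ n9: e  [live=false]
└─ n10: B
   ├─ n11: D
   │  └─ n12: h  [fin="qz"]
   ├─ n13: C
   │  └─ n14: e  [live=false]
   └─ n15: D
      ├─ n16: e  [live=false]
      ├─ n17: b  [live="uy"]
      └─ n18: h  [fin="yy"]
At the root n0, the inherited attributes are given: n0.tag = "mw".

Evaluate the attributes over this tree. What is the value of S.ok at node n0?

true

1. n0.tag = "mw"  [given at root]
2. n1.fin = true  [true]
3. n2.acc = false  [not C.fin]
4. n3.live = "rp"  [terminal]
5. n4.fin = "rx"  [terminal]
6. n5.fin = "ur"  [terminal]
7. n2.depth = true  [true]
8. n6.live = false  [terminal]
9. n7.key = 19  [19]
10. n8.fin = "kw"  [terminal]
11. n9.live = false  [terminal]
12. n7.hot = false  [false]
13. n7.val = false  [B.key > 19]
14. n7.sig = "zkw"  ["z" ++ h.fin]
15. n1.key = -1  [len(B.sig) - 4]
16. n10.key = 23  [len(S.tag) + 21]
17. n11.acc = true  [B.key > 22]
18. n12.fin = "qz"  [terminal]
19. n11.depth = true  [true]
20. n13.fin = true  [D₀.depth == true]
21. n14.live = false  [terminal]
22. n13.key = -2  [-2]
23. n15.acc = false  [not D₀.depth]
24. n16.live = false  [terminal]
25. n17.live = "uy"  [terminal]
26. n18.fin = "yy"  [terminal]
27. n15.depth = false  [D.acc == true]
28. n10.hot = false  [B.key > 23]
29. n10.val = true  [D₁.depth == false]
30. n10.sig = "kq"  ["kq"]
31. n0.depth = true  [B.val == true]
32. n0.ok = true  [not B.hot]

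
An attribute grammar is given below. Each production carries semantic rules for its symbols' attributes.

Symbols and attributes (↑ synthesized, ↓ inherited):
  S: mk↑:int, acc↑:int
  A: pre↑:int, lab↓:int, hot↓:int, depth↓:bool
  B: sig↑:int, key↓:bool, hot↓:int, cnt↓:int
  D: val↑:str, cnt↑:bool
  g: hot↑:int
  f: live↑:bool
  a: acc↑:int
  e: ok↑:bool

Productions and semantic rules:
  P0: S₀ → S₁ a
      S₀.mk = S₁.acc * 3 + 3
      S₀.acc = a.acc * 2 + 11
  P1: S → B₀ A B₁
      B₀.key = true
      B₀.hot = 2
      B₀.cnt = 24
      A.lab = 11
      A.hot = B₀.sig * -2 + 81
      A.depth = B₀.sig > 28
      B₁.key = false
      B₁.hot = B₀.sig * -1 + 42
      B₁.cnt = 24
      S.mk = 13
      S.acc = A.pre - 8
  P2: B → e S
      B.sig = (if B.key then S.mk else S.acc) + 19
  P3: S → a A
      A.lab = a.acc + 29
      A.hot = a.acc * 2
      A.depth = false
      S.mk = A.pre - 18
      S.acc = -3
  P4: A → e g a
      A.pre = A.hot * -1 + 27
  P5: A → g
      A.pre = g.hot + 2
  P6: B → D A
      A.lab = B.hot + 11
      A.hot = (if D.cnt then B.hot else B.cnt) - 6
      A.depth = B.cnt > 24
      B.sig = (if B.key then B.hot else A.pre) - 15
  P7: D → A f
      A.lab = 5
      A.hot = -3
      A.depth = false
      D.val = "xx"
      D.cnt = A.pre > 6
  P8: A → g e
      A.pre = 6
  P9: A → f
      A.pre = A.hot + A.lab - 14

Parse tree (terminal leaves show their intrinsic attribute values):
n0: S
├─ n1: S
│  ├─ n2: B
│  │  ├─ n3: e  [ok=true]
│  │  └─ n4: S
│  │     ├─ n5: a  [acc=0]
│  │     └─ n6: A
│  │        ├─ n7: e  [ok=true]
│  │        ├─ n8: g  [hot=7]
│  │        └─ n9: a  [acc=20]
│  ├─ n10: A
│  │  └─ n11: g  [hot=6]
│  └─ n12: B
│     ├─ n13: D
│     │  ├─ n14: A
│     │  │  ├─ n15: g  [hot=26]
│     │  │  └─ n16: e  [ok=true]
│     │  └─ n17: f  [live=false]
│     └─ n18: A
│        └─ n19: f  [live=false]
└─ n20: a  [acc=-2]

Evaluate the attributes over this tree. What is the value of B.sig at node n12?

14

1. n2.key = true  [true]
2. n2.hot = 2  [2]
3. n2.cnt = 24  [24]
4. n3.ok = true  [terminal]
5. n5.acc = 0  [terminal]
6. n6.lab = 29  [a.acc + 29]
7. n6.hot = 0  [a.acc * 2]
8. n6.depth = false  [false]
9. n7.ok = true  [terminal]
10. n8.hot = 7  [terminal]
11. n9.acc = 20  [terminal]
12. n6.pre = 27  [A.hot * -1 + 27]
13. n4.mk = 9  [A.pre - 18]
14. n4.acc = -3  [-3]
15. n2.sig = 28  [(if B.key then S.mk else S.acc) + 19]
16. n10.lab = 11  [11]
17. n10.hot = 25  [B₀.sig * -2 + 81]
18. n10.depth = false  [B₀.sig > 28]
19. n11.hot = 6  [terminal]
20. n10.pre = 8  [g.hot + 2]
21. n12.key = false  [false]
22. n12.hot = 14  [B₀.sig * -1 + 42]
23. n12.cnt = 24  [24]
24. n14.lab = 5  [5]
25. n14.hot = -3  [-3]
26. n14.depth = false  [false]
27. n15.hot = 26  [terminal]
28. n16.ok = true  [terminal]
29. n14.pre = 6  [6]
30. n17.live = false  [terminal]
31. n13.val = "xx"  ["xx"]
32. n13.cnt = false  [A.pre > 6]
33. n18.lab = 25  [B.hot + 11]
34. n18.hot = 18  [(if D.cnt then B.hot else B.cnt) - 6]
35. n18.depth = false  [B.cnt > 24]
36. n19.live = false  [terminal]
37. n18.pre = 29  [A.hot + A.lab - 14]
38. n12.sig = 14  [(if B.key then B.hot else A.pre) - 15]
39. n1.mk = 13  [13]
40. n1.acc = 0  [A.pre - 8]
41. n20.acc = -2  [terminal]
42. n0.mk = 3  [S₁.acc * 3 + 3]
43. n0.acc = 7  [a.acc * 2 + 11]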